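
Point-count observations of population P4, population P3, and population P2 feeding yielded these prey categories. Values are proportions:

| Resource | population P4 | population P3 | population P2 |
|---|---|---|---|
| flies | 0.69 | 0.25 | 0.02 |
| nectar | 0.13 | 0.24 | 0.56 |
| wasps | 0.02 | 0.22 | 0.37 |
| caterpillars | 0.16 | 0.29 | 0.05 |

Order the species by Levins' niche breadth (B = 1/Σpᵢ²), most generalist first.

Σp_P4ᵢ² = 0.69² + 0.13² + 0.02² + 0.16² = 0.4761 + 0.0169 + 0.0004 + 0.0256 = 0.5190
B_P4 = 1 / 0.5190 = 1.9268
Σp_P3ᵢ² = 0.25² + 0.24² + 0.22² + 0.29² = 0.0625 + 0.0576 + 0.0484 + 0.0841 = 0.2526
B_P3 = 1 / 0.2526 = 3.9588
Σp_P2ᵢ² = 0.02² + 0.56² + 0.37² + 0.05² = 0.0004 + 0.3136 + 0.1369 + 0.0025 = 0.4534
B_P2 = 1 / 0.4534 = 2.2056
Ranking by B (broadest → narrowest): population P3 (3.96) > population P2 (2.21) > population P4 (1.93)

population P3 > population P2 > population P4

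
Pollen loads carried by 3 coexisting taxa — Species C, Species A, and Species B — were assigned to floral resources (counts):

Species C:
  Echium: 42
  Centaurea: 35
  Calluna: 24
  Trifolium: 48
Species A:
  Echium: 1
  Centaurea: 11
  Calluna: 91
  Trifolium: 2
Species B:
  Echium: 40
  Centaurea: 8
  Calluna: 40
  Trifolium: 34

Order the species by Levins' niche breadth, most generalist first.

Species C > Species B > Species A

Proportions for Species C (n=149): 42/149=0.2819, 35/149=0.2349, 24/149=0.1611, 48/149=0.3221
Proportions for Species A (n=105): 1/105=0.0095, 11/105=0.1048, 91/105=0.8667, 2/105=0.0190
Proportions for Species B (n=122): 40/122=0.3279, 8/122=0.0656, 40/122=0.3279, 34/122=0.2787
Σp_Cᵢ² = 0.2819² + 0.2349² + 0.1611² + 0.3221² = 0.079468 + 0.055178 + 0.025953 + 0.103748 = 0.264347
B_C = 1 / 0.264347 = 3.7829
Σp_Aᵢ² = 0.0095² + 0.1048² + 0.8667² + 0.0190² = 0.000090 + 0.010983 + 0.751169 + 0.000361 = 0.762603
B_A = 1 / 0.762603 = 1.3113
Σp_Bᵢ² = 0.3279² + 0.0656² + 0.3279² + 0.2787² = 0.107518 + 0.004303 + 0.107518 + 0.077674 = 0.297013
B_B = 1 / 0.297013 = 3.3669
Ranking by B (broadest → narrowest): Species C (3.78) > Species B (3.37) > Species A (1.31)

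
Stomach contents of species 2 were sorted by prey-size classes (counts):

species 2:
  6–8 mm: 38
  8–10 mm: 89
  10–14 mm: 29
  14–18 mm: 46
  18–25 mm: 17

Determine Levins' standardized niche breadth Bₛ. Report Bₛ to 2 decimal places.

0.70

Proportions for species 2 (n=219): 38/219=0.1735, 89/219=0.4064, 29/219=0.1324, 46/219=0.2100, 17/219=0.0776
Σpᵢ² = 0.1735² + 0.4064² + 0.1324² + 0.2100² + 0.0776² = 0.030102 + 0.165161 + 0.017530 + 0.044100 + 0.006022 = 0.262915
B = 1 / 0.262915 = 3.8035
Bₛ = (B − 1)/(n − 1) = (3.8035 − 1)/(5 − 1) = 2.8035/4 = 0.7009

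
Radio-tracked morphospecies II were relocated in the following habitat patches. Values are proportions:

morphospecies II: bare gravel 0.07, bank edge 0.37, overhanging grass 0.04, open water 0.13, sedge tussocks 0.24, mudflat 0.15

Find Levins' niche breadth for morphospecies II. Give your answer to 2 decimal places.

Σpᵢ² = 0.07² + 0.37² + 0.04² + 0.13² + 0.24² + 0.15² = 0.0049 + 0.1369 + 0.0016 + 0.0169 + 0.0576 + 0.0225 = 0.2404
B = 1 / 0.2404 = 4.1597

4.16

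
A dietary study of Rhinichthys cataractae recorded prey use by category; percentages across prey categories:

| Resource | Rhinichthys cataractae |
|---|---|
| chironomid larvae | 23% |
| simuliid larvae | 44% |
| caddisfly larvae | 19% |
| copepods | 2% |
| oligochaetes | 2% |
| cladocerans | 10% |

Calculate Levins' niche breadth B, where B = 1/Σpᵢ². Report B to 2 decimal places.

Convert percentages to proportions (divide by 100).
Σpᵢ² = 0.23² + 0.44² + 0.19² + 0.02² + 0.02² + 0.10² = 0.0529 + 0.1936 + 0.0361 + 0.0004 + 0.0004 + 0.0100 = 0.2934
B = 1 / 0.2934 = 3.4083

3.41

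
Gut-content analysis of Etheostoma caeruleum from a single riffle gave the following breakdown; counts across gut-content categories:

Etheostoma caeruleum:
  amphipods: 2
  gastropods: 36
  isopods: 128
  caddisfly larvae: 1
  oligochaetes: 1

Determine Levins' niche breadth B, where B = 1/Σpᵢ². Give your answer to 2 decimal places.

1.60

Proportions for Etheostoma caeruleum (n=168): 2/168=0.0119, 36/168=0.2143, 128/168=0.7619, 1/168=0.0060, 1/168=0.0060
Σpᵢ² = 0.0119² + 0.2143² + 0.7619² + 0.0060² + 0.0060² = 0.000142 + 0.045924 + 0.580492 + 0.000036 + 0.000036 = 0.626630
B = 1 / 0.626630 = 1.5958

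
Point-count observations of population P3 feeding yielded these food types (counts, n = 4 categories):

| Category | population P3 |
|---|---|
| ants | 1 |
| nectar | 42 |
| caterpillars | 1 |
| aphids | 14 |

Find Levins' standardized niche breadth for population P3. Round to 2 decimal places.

Proportions for population P3 (n=58): 1/58=0.0172, 42/58=0.7241, 1/58=0.0172, 14/58=0.2414
Σpᵢ² = 0.0172² + 0.7241² + 0.0172² + 0.2414² = 0.000296 + 0.524321 + 0.000296 + 0.058274 = 0.583187
B = 1 / 0.583187 = 1.7147
Bₛ = (B − 1)/(n − 1) = (1.7147 − 1)/(4 − 1) = 0.7147/3 = 0.2382

0.24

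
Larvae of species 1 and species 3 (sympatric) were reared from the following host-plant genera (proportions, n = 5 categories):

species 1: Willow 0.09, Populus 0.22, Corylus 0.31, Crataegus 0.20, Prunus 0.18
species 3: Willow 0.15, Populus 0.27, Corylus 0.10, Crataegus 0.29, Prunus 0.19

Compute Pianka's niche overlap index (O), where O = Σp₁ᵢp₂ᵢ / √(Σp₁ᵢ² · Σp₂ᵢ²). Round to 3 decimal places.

0.870

Σ p₁ᵢp₂ᵢ = 0.0135 + 0.0594 + 0.0310 + 0.0580 + 0.0342 = 0.1961
Σp_1ᵢ² = 0.09² + 0.22² + 0.31² + 0.20² + 0.18² = 0.0081 + 0.0484 + 0.0961 + 0.0400 + 0.0324 = 0.2250
Σp_2ᵢ² = 0.15² + 0.27² + 0.10² + 0.29² + 0.19² = 0.0225 + 0.0729 + 0.0100 + 0.0841 + 0.0361 = 0.2256
O = 0.1961 / √(0.2250 × 0.2256) = 0.1961 / 0.225300 = 0.87040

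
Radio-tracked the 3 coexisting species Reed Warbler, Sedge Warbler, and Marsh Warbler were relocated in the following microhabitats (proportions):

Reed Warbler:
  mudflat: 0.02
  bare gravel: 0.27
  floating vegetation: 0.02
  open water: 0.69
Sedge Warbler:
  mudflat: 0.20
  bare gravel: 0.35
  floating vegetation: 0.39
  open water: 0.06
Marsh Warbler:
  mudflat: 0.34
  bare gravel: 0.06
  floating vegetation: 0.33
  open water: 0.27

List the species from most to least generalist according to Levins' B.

Σp_Reedᵢ² = 0.02² + 0.27² + 0.02² + 0.69² = 0.0004 + 0.0729 + 0.0004 + 0.4761 = 0.5498
B_Reed = 1 / 0.5498 = 1.8188
Σp_Sedgᵢ² = 0.20² + 0.35² + 0.39² + 0.06² = 0.0400 + 0.1225 + 0.1521 + 0.0036 = 0.3182
B_Sedg = 1 / 0.3182 = 3.1427
Σp_Marsᵢ² = 0.34² + 0.06² + 0.33² + 0.27² = 0.1156 + 0.0036 + 0.1089 + 0.0729 = 0.3010
B_Mars = 1 / 0.3010 = 3.3223
Ranking by B (broadest → narrowest): Marsh Warbler (3.32) > Sedge Warbler (3.14) > Reed Warbler (1.82)

Marsh Warbler > Sedge Warbler > Reed Warbler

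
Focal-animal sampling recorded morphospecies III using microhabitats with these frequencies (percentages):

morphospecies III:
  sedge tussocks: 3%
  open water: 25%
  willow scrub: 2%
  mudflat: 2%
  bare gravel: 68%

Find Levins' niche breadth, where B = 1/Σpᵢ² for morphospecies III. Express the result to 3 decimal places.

Convert percentages to proportions (divide by 100).
Σpᵢ² = 0.03² + 0.25² + 0.02² + 0.02² + 0.68² = 0.0009 + 0.0625 + 0.0004 + 0.0004 + 0.4624 = 0.5266
B = 1 / 0.5266 = 1.89897

1.899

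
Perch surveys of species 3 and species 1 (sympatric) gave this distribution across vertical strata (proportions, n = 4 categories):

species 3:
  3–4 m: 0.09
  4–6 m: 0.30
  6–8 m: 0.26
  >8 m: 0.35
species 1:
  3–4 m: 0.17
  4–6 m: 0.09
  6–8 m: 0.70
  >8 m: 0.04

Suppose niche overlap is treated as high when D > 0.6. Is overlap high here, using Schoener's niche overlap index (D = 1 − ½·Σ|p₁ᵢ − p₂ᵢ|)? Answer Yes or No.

Σ|p₁ᵢ − p₂ᵢ| = 0.08 + 0.21 + 0.44 + 0.31 = 1.04
D = 1 − ½ × 1.04 = 1 − 0.520 = 0.4800
D = 0.4800 < 0.6 → No.

No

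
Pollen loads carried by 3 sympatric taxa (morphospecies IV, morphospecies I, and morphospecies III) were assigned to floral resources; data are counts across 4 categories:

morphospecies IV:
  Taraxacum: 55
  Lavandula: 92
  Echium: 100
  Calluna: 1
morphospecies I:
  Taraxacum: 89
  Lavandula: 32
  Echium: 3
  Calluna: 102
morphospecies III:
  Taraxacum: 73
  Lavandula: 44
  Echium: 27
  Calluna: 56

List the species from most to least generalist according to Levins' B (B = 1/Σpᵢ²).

morphospecies III > morphospecies IV > morphospecies I

Proportions for morphospecies IV (n=248): 55/248=0.2218, 92/248=0.3710, 100/248=0.4032, 1/248=0.0040
Proportions for morphospecies I (n=226): 89/226=0.3938, 32/226=0.1416, 3/226=0.0133, 102/226=0.4513
Proportions for morphospecies III (n=200): 73/200=0.3650, 44/200=0.2200, 27/200=0.1350, 56/200=0.2800
Σp_IVᵢ² = 0.2218² + 0.3710² + 0.4032² + 0.0040² = 0.049195 + 0.137641 + 0.162570 + 0.000016 = 0.349422
B_IV = 1 / 0.349422 = 2.8619
Σp_Iᵢ² = 0.3938² + 0.1416² + 0.0133² + 0.4513² = 0.155078 + 0.020051 + 0.000177 + 0.203672 = 0.378978
B_I = 1 / 0.378978 = 2.6387
Σp_IIIᵢ² = 0.3650² + 0.2200² + 0.1350² + 0.2800² = 0.133225 + 0.048400 + 0.018225 + 0.078400 = 0.278250
B_III = 1 / 0.278250 = 3.5939
Ranking by B (broadest → narrowest): morphospecies III (3.59) > morphospecies IV (2.86) > morphospecies I (2.64)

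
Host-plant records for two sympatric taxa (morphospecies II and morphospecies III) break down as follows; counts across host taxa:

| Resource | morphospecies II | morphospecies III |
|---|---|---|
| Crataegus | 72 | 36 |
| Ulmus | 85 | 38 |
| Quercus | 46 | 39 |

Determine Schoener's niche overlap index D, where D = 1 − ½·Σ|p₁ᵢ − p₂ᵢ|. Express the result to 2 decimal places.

0.88

Proportions for morphospecies II (n=203): 72/203=0.3547, 85/203=0.4187, 46/203=0.2266
Proportions for morphospecies III (n=113): 36/113=0.3186, 38/113=0.3363, 39/113=0.3451
Σ|p₁ᵢ − p₂ᵢ| = 0.0361 + 0.0824 + 0.1185 = 0.2370
D = 1 − ½ × 0.2370 = 1 − 0.11850 = 0.88150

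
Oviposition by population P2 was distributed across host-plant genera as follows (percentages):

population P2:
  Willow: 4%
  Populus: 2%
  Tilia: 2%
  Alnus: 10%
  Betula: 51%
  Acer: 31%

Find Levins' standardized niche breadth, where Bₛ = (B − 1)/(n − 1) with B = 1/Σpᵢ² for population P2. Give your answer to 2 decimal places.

0.34

Convert percentages to proportions (divide by 100).
Σpᵢ² = 0.04² + 0.02² + 0.02² + 0.10² + 0.51² + 0.31² = 0.0016 + 0.0004 + 0.0004 + 0.0100 + 0.2601 + 0.0961 = 0.3686
B = 1 / 0.3686 = 2.7130
Bₛ = (B − 1)/(n − 1) = (2.7130 − 1)/(6 − 1) = 1.7130/5 = 0.3426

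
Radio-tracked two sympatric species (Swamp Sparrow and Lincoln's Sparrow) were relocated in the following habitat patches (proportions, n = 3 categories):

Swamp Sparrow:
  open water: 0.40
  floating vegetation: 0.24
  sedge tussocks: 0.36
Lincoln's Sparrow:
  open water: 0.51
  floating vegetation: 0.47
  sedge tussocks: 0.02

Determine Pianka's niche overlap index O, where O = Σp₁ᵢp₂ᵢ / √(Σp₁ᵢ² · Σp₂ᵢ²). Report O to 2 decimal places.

Σ p₁ᵢp₂ᵢ = 0.2040 + 0.1128 + 0.0072 = 0.3240
Σp_1ᵢ² = 0.40² + 0.24² + 0.36² = 0.1600 + 0.0576 + 0.1296 = 0.3472
Σp_2ᵢ² = 0.51² + 0.47² + 0.02² = 0.2601 + 0.2209 + 0.0004 = 0.4814
O = 0.3240 / √(0.3472 × 0.4814) = 0.3240 / 0.40883 = 0.7925

0.79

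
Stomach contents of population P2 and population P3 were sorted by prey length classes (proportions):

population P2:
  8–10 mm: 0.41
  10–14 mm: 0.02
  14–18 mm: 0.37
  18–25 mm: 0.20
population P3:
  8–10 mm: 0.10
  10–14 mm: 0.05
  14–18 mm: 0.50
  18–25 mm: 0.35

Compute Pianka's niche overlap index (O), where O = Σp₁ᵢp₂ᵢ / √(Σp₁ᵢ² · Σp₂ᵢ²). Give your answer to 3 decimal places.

Σ p₁ᵢp₂ᵢ = 0.0410 + 0.0010 + 0.1850 + 0.0700 = 0.2970
Σp_1ᵢ² = 0.41² + 0.02² + 0.37² + 0.20² = 0.1681 + 0.0004 + 0.1369 + 0.0400 = 0.3454
Σp_2ᵢ² = 0.10² + 0.05² + 0.50² + 0.35² = 0.0100 + 0.0025 + 0.2500 + 0.1225 = 0.3850
O = 0.2970 / √(0.3454 × 0.3850) = 0.2970 / 0.364663 = 0.81445

0.814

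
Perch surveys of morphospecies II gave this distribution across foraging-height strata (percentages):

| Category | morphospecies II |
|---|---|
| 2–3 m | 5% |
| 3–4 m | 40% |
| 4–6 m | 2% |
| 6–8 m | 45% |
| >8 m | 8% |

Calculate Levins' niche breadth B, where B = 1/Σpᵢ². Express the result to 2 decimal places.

2.69

Convert percentages to proportions (divide by 100).
Σpᵢ² = 0.05² + 0.40² + 0.02² + 0.45² + 0.08² = 0.0025 + 0.1600 + 0.0004 + 0.2025 + 0.0064 = 0.3718
B = 1 / 0.3718 = 2.6896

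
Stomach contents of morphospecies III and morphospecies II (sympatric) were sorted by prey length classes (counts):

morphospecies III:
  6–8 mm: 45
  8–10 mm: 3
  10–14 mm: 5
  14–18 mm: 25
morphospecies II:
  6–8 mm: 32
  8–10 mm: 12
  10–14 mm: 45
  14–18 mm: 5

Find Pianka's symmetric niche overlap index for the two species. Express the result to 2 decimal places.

Proportions for morphospecies III (n=78): 45/78=0.5769, 3/78=0.0385, 5/78=0.0641, 25/78=0.3205
Proportions for morphospecies II (n=94): 32/94=0.3404, 12/94=0.1277, 45/94=0.4787, 5/94=0.0532
Σ p₁ᵢp₂ᵢ = 0.196377 + 0.004916 + 0.030685 + 0.017051 = 0.249029
Σp_1ᵢ² = 0.5769² + 0.0385² + 0.0641² + 0.3205² = 0.332814 + 0.001482 + 0.004109 + 0.102720 = 0.441125
Σp_2ᵢ² = 0.3404² + 0.1277² + 0.4787² + 0.0532² = 0.115872 + 0.016307 + 0.229154 + 0.002830 = 0.364163
O = 0.249029 / √(0.441125 × 0.364163) = 0.249029 / 0.4008010 = 0.6213

0.62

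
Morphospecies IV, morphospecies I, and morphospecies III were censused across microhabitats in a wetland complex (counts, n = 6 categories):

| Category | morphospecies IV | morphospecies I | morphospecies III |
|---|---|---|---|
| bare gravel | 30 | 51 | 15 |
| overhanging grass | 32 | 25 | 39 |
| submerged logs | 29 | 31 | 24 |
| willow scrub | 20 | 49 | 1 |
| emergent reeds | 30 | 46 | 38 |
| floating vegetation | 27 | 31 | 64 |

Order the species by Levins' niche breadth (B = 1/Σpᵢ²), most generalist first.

Proportions for morphospecies IV (n=168): 30/168=0.1786, 32/168=0.1905, 29/168=0.1726, 20/168=0.1190, 30/168=0.1786, 27/168=0.1607
Proportions for morphospecies I (n=233): 51/233=0.2189, 25/233=0.1073, 31/233=0.1330, 49/233=0.2103, 46/233=0.1974, 31/233=0.1330
Proportions for morphospecies III (n=181): 15/181=0.0829, 39/181=0.2155, 24/181=0.1326, 1/181=0.0055, 38/181=0.2099, 64/181=0.3536
Σp_IVᵢ² = 0.1786² + 0.1905² + 0.1726² + 0.1190² + 0.1786² + 0.1607² = 0.031898 + 0.036290 + 0.029791 + 0.014161 + 0.031898 + 0.025824 = 0.169862
B_IV = 1 / 0.169862 = 5.8871
Σp_Iᵢ² = 0.2189² + 0.1073² + 0.1330² + 0.2103² + 0.1974² + 0.1330² = 0.047917 + 0.011513 + 0.017689 + 0.044226 + 0.038967 + 0.017689 = 0.178001
B_I = 1 / 0.178001 = 5.6179
Σp_IIIᵢ² = 0.0829² + 0.2155² + 0.1326² + 0.0055² + 0.2099² + 0.3536² = 0.006872 + 0.046440 + 0.017583 + 0.000030 + 0.044058 + 0.125033 = 0.240016
B_III = 1 / 0.240016 = 4.1664
Ranking by B (broadest → narrowest): morphospecies IV (5.89) > morphospecies I (5.62) > morphospecies III (4.17)

morphospecies IV > morphospecies I > morphospecies III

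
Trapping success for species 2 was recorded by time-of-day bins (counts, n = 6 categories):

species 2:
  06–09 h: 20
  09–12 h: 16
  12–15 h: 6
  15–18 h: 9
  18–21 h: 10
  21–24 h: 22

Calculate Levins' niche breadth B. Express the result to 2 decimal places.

5.08

Proportions for species 2 (n=83): 20/83=0.2410, 16/83=0.1928, 6/83=0.0723, 9/83=0.1084, 10/83=0.1205, 22/83=0.2651
Σpᵢ² = 0.2410² + 0.1928² + 0.0723² + 0.1084² + 0.1205² + 0.2651² = 0.058081 + 0.037172 + 0.005227 + 0.011751 + 0.014520 + 0.070278 = 0.197029
B = 1 / 0.197029 = 5.0754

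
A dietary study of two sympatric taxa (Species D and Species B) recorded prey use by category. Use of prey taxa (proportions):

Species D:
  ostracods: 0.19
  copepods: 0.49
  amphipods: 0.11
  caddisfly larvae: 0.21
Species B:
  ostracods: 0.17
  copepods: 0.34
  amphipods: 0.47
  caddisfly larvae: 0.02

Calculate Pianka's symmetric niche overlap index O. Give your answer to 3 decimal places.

0.731

Σ p₁ᵢp₂ᵢ = 0.0323 + 0.1666 + 0.0517 + 0.0042 = 0.2548
Σp_1ᵢ² = 0.19² + 0.49² + 0.11² + 0.21² = 0.0361 + 0.2401 + 0.0121 + 0.0441 = 0.3324
Σp_2ᵢ² = 0.17² + 0.34² + 0.47² + 0.02² = 0.0289 + 0.1156 + 0.2209 + 0.0004 = 0.3658
O = 0.2548 / √(0.3324 × 0.3658) = 0.2548 / 0.348700 = 0.73071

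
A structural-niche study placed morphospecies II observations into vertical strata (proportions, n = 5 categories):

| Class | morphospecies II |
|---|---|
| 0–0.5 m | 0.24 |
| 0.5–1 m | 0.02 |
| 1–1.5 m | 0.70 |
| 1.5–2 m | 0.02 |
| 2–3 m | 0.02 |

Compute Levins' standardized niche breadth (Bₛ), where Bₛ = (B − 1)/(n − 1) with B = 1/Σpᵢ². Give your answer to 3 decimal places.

Σpᵢ² = 0.24² + 0.02² + 0.70² + 0.02² + 0.02² = 0.0576 + 0.0004 + 0.4900 + 0.0004 + 0.0004 = 0.5488
B = 1 / 0.5488 = 1.82216
Bₛ = (B − 1)/(n − 1) = (1.82216 − 1)/(5 − 1) = 0.82216/4 = 0.20554

0.206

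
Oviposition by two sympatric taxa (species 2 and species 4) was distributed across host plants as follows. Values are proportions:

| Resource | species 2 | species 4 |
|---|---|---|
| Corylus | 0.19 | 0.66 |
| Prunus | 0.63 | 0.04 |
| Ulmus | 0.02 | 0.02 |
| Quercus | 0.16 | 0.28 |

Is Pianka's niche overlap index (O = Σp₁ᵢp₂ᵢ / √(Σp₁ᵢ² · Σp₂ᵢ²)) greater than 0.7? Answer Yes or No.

No

Σ p₁ᵢp₂ᵢ = 0.1254 + 0.0252 + 0.0004 + 0.0448 = 0.1958
Σp_1ᵢ² = 0.19² + 0.63² + 0.02² + 0.16² = 0.0361 + 0.3969 + 0.0004 + 0.0256 = 0.4590
Σp_2ᵢ² = 0.66² + 0.04² + 0.02² + 0.28² = 0.4356 + 0.0016 + 0.0004 + 0.0784 = 0.5160
O = 0.1958 / √(0.4590 × 0.5160) = 0.1958 / 0.48667 = 0.4023
O = 0.4023 < 0.7 → No.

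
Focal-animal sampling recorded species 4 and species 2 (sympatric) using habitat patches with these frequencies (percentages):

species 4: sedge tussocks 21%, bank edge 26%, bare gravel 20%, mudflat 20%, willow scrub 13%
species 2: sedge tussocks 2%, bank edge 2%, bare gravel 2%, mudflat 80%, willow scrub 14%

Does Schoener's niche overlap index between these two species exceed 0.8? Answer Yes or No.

Convert percentages to proportions (divide by 100).
Σ|p₁ᵢ − p₂ᵢ| = 0.19 + 0.24 + 0.18 + 0.60 + 0.01 = 1.22
D = 1 − ½ × 1.22 = 1 − 0.610 = 0.3900
D = 0.3900 < 0.8 → No.

No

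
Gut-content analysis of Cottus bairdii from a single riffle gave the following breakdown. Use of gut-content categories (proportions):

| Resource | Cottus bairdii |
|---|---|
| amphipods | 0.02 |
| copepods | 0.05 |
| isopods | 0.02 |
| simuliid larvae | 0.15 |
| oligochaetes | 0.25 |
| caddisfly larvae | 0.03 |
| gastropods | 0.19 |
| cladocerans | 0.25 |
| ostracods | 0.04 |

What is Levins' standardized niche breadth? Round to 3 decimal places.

0.535

Σpᵢ² = 0.02² + 0.05² + 0.02² + 0.15² + 0.25² + 0.03² + 0.19² + 0.25² + 0.04² = 0.0004 + 0.0025 + 0.0004 + 0.0225 + 0.0625 + 0.0009 + 0.0361 + 0.0625 + 0.0016 = 0.1894
B = 1 / 0.1894 = 5.27983
Bₛ = (B − 1)/(n − 1) = (5.27983 − 1)/(9 − 1) = 4.27983/8 = 0.53498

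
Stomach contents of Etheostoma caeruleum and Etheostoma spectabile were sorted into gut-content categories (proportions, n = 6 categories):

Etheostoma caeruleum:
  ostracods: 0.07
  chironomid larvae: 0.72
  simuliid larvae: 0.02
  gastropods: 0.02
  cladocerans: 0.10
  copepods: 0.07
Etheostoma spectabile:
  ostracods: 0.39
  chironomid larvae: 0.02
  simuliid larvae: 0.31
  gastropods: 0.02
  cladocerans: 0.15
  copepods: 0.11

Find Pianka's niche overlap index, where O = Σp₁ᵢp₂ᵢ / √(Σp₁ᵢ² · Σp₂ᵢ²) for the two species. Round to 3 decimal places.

0.182

Σ p₁ᵢp₂ᵢ = 0.0273 + 0.0144 + 0.0062 + 0.0004 + 0.0150 + 0.0077 = 0.0710
Σp_1ᵢ² = 0.07² + 0.72² + 0.02² + 0.02² + 0.10² + 0.07² = 0.0049 + 0.5184 + 0.0004 + 0.0004 + 0.0100 + 0.0049 = 0.5390
Σp_2ᵢ² = 0.39² + 0.02² + 0.31² + 0.02² + 0.15² + 0.11² = 0.1521 + 0.0004 + 0.0961 + 0.0004 + 0.0225 + 0.0121 = 0.2836
O = 0.0710 / √(0.5390 × 0.2836) = 0.0710 / 0.390974 = 0.18160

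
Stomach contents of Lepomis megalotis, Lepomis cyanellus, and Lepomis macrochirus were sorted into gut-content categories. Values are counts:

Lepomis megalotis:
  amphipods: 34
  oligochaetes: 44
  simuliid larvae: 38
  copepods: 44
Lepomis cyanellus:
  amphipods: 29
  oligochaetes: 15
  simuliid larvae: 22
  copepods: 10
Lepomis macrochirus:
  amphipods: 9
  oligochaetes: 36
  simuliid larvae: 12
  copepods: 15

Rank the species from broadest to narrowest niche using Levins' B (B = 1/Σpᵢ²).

Lepomis megalotis > Lepomis cyanellus > Lepomis macrochirus

Proportions for Lepomis megalotis (n=160): 34/160=0.2125, 44/160=0.2750, 38/160=0.2375, 44/160=0.2750
Proportions for Lepomis cyanellus (n=76): 29/76=0.3816, 15/76=0.1974, 22/76=0.2895, 10/76=0.1316
Proportions for Lepomis macrochirus (n=72): 9/72=0.1250, 36/72=0.5000, 12/72=0.1667, 15/72=0.2083
Σp_megaᵢ² = 0.2125² + 0.2750² + 0.2375² + 0.2750² = 0.045156 + 0.075625 + 0.056406 + 0.075625 = 0.252812
B_mega = 1 / 0.252812 = 3.9555
Σp_cyanᵢ² = 0.3816² + 0.1974² + 0.2895² + 0.1316² = 0.145619 + 0.038967 + 0.083810 + 0.017319 = 0.285715
B_cyan = 1 / 0.285715 = 3.5000
Σp_macrᵢ² = 0.1250² + 0.5000² + 0.1667² + 0.2083² = 0.015625 + 0.250000 + 0.027789 + 0.043389 = 0.336803
B_macr = 1 / 0.336803 = 2.9691
Ranking by B (broadest → narrowest): Lepomis megalotis (3.96) > Lepomis cyanellus (3.50) > Lepomis macrochirus (2.97)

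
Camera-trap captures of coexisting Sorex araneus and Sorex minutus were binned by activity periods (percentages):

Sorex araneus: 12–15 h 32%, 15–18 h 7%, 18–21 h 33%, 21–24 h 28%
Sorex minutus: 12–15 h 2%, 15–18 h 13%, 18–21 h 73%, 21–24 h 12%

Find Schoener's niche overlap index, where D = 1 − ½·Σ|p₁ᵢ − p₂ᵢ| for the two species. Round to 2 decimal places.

Convert percentages to proportions (divide by 100).
Σ|p₁ᵢ − p₂ᵢ| = 0.30 + 0.06 + 0.40 + 0.16 = 0.92
D = 1 − ½ × 0.92 = 1 − 0.460 = 0.5400

0.54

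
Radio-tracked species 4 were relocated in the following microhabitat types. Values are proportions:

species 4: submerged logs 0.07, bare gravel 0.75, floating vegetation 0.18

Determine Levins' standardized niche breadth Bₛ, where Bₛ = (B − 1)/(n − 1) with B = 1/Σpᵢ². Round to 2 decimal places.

0.33

Σpᵢ² = 0.07² + 0.75² + 0.18² = 0.0049 + 0.5625 + 0.0324 = 0.5998
B = 1 / 0.5998 = 1.6672
Bₛ = (B − 1)/(n − 1) = (1.6672 − 1)/(3 − 1) = 0.6672/2 = 0.3336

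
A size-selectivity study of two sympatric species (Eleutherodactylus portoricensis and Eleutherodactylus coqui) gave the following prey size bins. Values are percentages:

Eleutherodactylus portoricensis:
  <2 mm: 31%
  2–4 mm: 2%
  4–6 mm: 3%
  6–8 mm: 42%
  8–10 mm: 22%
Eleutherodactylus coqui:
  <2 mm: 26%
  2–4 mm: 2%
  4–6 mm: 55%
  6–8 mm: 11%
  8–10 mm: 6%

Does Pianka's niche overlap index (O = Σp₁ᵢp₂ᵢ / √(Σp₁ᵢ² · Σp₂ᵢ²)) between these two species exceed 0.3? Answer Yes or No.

Yes

Convert percentages to proportions (divide by 100).
Σ p₁ᵢp₂ᵢ = 0.0806 + 0.0004 + 0.0165 + 0.0462 + 0.0132 = 0.1569
Σp_1ᵢ² = 0.31² + 0.02² + 0.03² + 0.42² + 0.22² = 0.0961 + 0.0004 + 0.0009 + 0.1764 + 0.0484 = 0.3222
Σp_2ᵢ² = 0.26² + 0.02² + 0.55² + 0.11² + 0.06² = 0.0676 + 0.0004 + 0.3025 + 0.0121 + 0.0036 = 0.3862
O = 0.1569 / √(0.3222 × 0.3862) = 0.1569 / 0.35275 = 0.4448
O = 0.4448 > 0.3 → Yes.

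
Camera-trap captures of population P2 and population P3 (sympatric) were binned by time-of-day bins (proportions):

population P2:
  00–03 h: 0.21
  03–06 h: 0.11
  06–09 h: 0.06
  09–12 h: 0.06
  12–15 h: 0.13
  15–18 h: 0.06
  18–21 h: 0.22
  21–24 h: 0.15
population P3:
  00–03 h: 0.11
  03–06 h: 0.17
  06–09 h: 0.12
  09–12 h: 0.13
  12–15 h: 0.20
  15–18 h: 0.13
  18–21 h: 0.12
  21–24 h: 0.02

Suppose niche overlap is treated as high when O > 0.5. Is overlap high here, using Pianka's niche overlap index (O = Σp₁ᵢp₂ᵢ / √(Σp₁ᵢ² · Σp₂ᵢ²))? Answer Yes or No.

Yes

Σ p₁ᵢp₂ᵢ = 0.0231 + 0.0187 + 0.0072 + 0.0078 + 0.0260 + 0.0078 + 0.0264 + 0.0030 = 0.1200
Σp_1ᵢ² = 0.21² + 0.11² + 0.06² + 0.06² + 0.13² + 0.06² + 0.22² + 0.15² = 0.0441 + 0.0121 + 0.0036 + 0.0036 + 0.0169 + 0.0036 + 0.0484 + 0.0225 = 0.1548
Σp_2ᵢ² = 0.11² + 0.17² + 0.12² + 0.13² + 0.20² + 0.13² + 0.12² + 0.02² = 0.0121 + 0.0289 + 0.0144 + 0.0169 + 0.0400 + 0.0169 + 0.0144 + 0.0004 = 0.1440
O = 0.1200 / √(0.1548 × 0.1440) = 0.1200 / 0.14930 = 0.8038
O = 0.8038 > 0.5 → Yes.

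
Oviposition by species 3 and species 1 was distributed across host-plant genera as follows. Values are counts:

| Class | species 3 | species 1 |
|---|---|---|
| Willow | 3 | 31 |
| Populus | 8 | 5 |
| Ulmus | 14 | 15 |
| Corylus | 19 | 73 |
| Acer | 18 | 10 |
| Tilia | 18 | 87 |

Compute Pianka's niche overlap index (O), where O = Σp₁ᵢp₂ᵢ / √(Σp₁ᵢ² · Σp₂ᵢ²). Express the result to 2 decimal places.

0.82

Proportions for species 3 (n=80): 3/80=0.0375, 8/80=0.1000, 14/80=0.1750, 19/80=0.2375, 18/80=0.2250, 18/80=0.2250
Proportions for species 1 (n=221): 31/221=0.1403, 5/221=0.0226, 15/221=0.0679, 73/221=0.3303, 10/221=0.0452, 87/221=0.3937
Σ p₁ᵢp₂ᵢ = 0.005261 + 0.002260 + 0.011883 + 0.078446 + 0.010170 + 0.088583 = 0.196603
Σp_1ᵢ² = 0.0375² + 0.1000² + 0.1750² + 0.2375² + 0.2250² + 0.2250² = 0.001406 + 0.010000 + 0.030625 + 0.056406 + 0.050625 + 0.050625 = 0.199687
Σp_2ᵢ² = 0.1403² + 0.0226² + 0.0679² + 0.3303² + 0.0452² + 0.3937² = 0.019684 + 0.000511 + 0.004610 + 0.109098 + 0.002043 + 0.155000 = 0.290946
O = 0.196603 / √(0.199687 × 0.290946) = 0.196603 / 0.2410355 = 0.8157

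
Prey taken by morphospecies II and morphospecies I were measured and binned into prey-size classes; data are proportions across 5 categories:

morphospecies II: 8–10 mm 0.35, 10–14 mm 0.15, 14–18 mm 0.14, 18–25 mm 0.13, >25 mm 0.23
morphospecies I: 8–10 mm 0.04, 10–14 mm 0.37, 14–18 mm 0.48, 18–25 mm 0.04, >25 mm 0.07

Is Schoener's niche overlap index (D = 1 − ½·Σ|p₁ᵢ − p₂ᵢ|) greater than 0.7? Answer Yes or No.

No

Σ|p₁ᵢ − p₂ᵢ| = 0.31 + 0.22 + 0.34 + 0.09 + 0.16 = 1.12
D = 1 − ½ × 1.12 = 1 − 0.560 = 0.4400
D = 0.4400 < 0.7 → No.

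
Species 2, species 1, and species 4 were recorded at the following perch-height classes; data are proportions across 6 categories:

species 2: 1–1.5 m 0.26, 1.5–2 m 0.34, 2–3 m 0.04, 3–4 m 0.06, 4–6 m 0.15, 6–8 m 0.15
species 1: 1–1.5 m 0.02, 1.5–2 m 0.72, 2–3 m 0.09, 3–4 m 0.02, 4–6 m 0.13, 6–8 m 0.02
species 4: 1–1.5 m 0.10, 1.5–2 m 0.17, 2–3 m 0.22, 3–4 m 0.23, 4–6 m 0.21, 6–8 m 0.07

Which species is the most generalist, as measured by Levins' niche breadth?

Σp_2ᵢ² = 0.26² + 0.34² + 0.04² + 0.06² + 0.15² + 0.15² = 0.0676 + 0.1156 + 0.0016 + 0.0036 + 0.0225 + 0.0225 = 0.2334
B_2 = 1 / 0.2334 = 4.2845
Σp_1ᵢ² = 0.02² + 0.72² + 0.09² + 0.02² + 0.13² + 0.02² = 0.0004 + 0.5184 + 0.0081 + 0.0004 + 0.0169 + 0.0004 = 0.5446
B_1 = 1 / 0.5446 = 1.8362
Σp_4ᵢ² = 0.10² + 0.17² + 0.22² + 0.23² + 0.21² + 0.07² = 0.0100 + 0.0289 + 0.0484 + 0.0529 + 0.0441 + 0.0049 = 0.1892
B_4 = 1 / 0.1892 = 5.2854
Highest B → broadest niche (most generalist): species 4 (B = 5.29).

species 4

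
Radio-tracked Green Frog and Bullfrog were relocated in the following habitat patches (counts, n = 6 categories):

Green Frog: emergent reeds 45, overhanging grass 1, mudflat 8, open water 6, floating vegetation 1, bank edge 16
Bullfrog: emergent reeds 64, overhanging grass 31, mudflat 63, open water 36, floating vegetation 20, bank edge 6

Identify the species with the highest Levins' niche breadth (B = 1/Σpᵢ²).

Proportions for Green Frog (n=77): 45/77=0.5844, 1/77=0.0130, 8/77=0.1039, 6/77=0.0779, 1/77=0.0130, 16/77=0.2078
Proportions for Bullfrog (n=220): 64/220=0.2909, 31/220=0.1409, 63/220=0.2864, 36/220=0.1636, 20/220=0.0909, 6/220=0.0273
Σp_Frogᵢ² = 0.5844² + 0.0130² + 0.1039² + 0.0779² + 0.0130² + 0.2078² = 0.341523 + 0.000169 + 0.010795 + 0.006068 + 0.000169 + 0.043181 = 0.401905
B_Frog = 1 / 0.401905 = 2.4882
Σp_Bullᵢ² = 0.2909² + 0.1409² + 0.2864² + 0.1636² + 0.0909² + 0.0273² = 0.084623 + 0.019853 + 0.082025 + 0.026765 + 0.008263 + 0.000745 = 0.222274
B_Bull = 1 / 0.222274 = 4.4990
Highest B → broadest niche (most generalist): Bullfrog (B = 4.50).

Bullfrog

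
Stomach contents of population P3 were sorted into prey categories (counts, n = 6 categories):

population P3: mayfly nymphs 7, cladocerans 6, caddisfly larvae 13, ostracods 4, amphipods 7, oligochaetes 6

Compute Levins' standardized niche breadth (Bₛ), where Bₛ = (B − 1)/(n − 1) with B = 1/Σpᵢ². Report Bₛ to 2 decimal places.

Proportions for population P3 (n=43): 7/43=0.1628, 6/43=0.1395, 13/43=0.3023, 4/43=0.0930, 7/43=0.1628, 6/43=0.1395
Σpᵢ² = 0.1628² + 0.1395² + 0.3023² + 0.0930² + 0.1628² + 0.1395² = 0.026504 + 0.019460 + 0.091385 + 0.008649 + 0.026504 + 0.019460 = 0.191962
B = 1 / 0.191962 = 5.2094
Bₛ = (B − 1)/(n − 1) = (5.2094 − 1)/(6 − 1) = 4.2094/5 = 0.8419

0.84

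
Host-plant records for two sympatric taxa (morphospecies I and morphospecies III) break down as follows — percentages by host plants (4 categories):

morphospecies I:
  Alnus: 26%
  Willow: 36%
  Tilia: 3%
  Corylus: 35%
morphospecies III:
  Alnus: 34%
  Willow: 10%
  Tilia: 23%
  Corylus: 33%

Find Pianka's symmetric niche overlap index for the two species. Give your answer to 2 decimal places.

0.81

Convert percentages to proportions (divide by 100).
Σ p₁ᵢp₂ᵢ = 0.0884 + 0.0360 + 0.0069 + 0.1155 = 0.2468
Σp_1ᵢ² = 0.26² + 0.36² + 0.03² + 0.35² = 0.0676 + 0.1296 + 0.0009 + 0.1225 = 0.3206
Σp_2ᵢ² = 0.34² + 0.10² + 0.23² + 0.33² = 0.1156 + 0.0100 + 0.0529 + 0.1089 = 0.2874
O = 0.2468 / √(0.3206 × 0.2874) = 0.2468 / 0.30355 = 0.8130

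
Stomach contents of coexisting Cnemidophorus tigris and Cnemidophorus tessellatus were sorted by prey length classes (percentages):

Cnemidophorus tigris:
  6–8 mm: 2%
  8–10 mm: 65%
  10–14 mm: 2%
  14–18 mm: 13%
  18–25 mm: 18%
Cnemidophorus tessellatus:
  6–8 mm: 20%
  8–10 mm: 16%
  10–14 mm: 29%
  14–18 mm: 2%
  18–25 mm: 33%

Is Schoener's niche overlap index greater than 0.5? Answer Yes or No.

Convert percentages to proportions (divide by 100).
Σ|p₁ᵢ − p₂ᵢ| = 0.18 + 0.49 + 0.27 + 0.11 + 0.15 = 1.20
D = 1 − ½ × 1.20 = 1 − 0.600 = 0.4000
D = 0.4000 < 0.5 → No.

No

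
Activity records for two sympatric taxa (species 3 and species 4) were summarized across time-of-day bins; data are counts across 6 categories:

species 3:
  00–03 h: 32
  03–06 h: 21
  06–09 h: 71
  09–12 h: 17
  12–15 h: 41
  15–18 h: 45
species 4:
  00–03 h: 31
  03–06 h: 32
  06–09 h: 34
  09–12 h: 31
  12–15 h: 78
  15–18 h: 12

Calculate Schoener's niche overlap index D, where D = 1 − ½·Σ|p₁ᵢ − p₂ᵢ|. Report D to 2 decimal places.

Proportions for species 3 (n=227): 32/227=0.1410, 21/227=0.0925, 71/227=0.3128, 17/227=0.0749, 41/227=0.1806, 45/227=0.1982
Proportions for species 4 (n=218): 31/218=0.1422, 32/218=0.1468, 34/218=0.1560, 31/218=0.1422, 78/218=0.3578, 12/218=0.0550
Σ|p₁ᵢ − p₂ᵢ| = 0.0012 + 0.0543 + 0.1568 + 0.0673 + 0.1772 + 0.1432 = 0.6000
D = 1 − ½ × 0.6000 = 1 − 0.30000 = 0.70000

0.70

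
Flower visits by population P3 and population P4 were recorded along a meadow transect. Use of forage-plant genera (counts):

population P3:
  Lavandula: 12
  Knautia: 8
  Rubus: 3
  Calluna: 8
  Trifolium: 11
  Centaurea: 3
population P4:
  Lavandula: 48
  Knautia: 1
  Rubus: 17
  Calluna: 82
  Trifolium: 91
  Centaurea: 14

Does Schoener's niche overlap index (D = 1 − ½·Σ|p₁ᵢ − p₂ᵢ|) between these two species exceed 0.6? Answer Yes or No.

Proportions for population P3 (n=45): 12/45=0.2667, 8/45=0.1778, 3/45=0.0667, 8/45=0.1778, 11/45=0.2444, 3/45=0.0667
Proportions for population P4 (n=253): 48/253=0.1897, 1/253=0.0040, 17/253=0.0672, 82/253=0.3241, 91/253=0.3597, 14/253=0.0553
Σ|p₁ᵢ − p₂ᵢ| = 0.0770 + 0.1738 + 0.0005 + 0.1463 + 0.1153 + 0.0114 = 0.5243
D = 1 − ½ × 0.5243 = 1 − 0.26215 = 0.73785
D = 0.73785 > 0.6 → Yes.

Yes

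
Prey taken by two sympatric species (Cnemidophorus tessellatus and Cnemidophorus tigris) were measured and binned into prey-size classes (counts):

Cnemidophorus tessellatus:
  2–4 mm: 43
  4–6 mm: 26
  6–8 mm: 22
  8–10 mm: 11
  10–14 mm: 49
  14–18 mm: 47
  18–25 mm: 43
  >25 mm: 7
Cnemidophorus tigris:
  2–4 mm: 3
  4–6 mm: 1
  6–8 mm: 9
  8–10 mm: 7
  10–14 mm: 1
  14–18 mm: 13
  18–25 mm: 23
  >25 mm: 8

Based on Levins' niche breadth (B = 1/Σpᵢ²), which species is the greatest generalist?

Cnemidophorus tessellatus

Proportions for Cnemidophorus tessellatus (n=248): 43/248=0.1734, 26/248=0.1048, 22/248=0.0887, 11/248=0.0444, 49/248=0.1976, 47/248=0.1895, 43/248=0.1734, 7/248=0.0282
Proportions for Cnemidophorus tigris (n=65): 3/65=0.0462, 1/65=0.0154, 9/65=0.1385, 7/65=0.1077, 1/65=0.0154, 13/65=0.2000, 23/65=0.3538, 8/65=0.1231
Σp_tessᵢ² = 0.1734² + 0.1048² + 0.0887² + 0.0444² + 0.1976² + 0.1895² + 0.1734² + 0.0282² = 0.030068 + 0.010983 + 0.007868 + 0.001971 + 0.039046 + 0.035910 + 0.030068 + 0.000795 = 0.156709
B_tess = 1 / 0.156709 = 6.3813
Σp_tigrᵢ² = 0.0462² + 0.0154² + 0.1385² + 0.1077² + 0.0154² + 0.2000² + 0.3538² + 0.1231² = 0.002134 + 0.000237 + 0.019182 + 0.011599 + 0.000237 + 0.040000 + 0.125174 + 0.015154 = 0.213717
B_tigr = 1 / 0.213717 = 4.6791
Highest B → broadest niche (most generalist): Cnemidophorus tessellatus (B = 6.38).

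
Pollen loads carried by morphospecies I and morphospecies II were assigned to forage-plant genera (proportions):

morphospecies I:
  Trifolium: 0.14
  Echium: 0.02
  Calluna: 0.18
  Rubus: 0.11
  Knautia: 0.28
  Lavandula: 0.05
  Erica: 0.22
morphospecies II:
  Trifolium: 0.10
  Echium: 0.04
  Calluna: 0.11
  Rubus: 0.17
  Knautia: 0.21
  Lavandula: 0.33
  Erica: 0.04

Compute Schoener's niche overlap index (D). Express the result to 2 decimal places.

0.64

Σ|p₁ᵢ − p₂ᵢ| = 0.04 + 0.02 + 0.07 + 0.06 + 0.07 + 0.28 + 0.18 = 0.72
D = 1 − ½ × 0.72 = 1 − 0.360 = 0.6400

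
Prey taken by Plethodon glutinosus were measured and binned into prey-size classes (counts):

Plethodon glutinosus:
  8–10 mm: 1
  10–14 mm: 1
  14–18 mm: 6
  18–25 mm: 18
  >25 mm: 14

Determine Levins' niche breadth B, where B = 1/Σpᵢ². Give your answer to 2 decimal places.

Proportions for Plethodon glutinosus (n=40): 1/40=0.0250, 1/40=0.0250, 6/40=0.1500, 18/40=0.4500, 14/40=0.3500
Σpᵢ² = 0.0250² + 0.0250² + 0.1500² + 0.4500² + 0.3500² = 0.000625 + 0.000625 + 0.022500 + 0.202500 + 0.122500 = 0.348750
B = 1 / 0.348750 = 2.8674

2.87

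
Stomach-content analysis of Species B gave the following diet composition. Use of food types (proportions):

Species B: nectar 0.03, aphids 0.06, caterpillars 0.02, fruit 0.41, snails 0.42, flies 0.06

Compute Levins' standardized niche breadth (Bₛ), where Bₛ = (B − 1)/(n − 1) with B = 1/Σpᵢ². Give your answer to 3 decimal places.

0.367

Σpᵢ² = 0.03² + 0.06² + 0.02² + 0.41² + 0.42² + 0.06² = 0.0009 + 0.0036 + 0.0004 + 0.1681 + 0.1764 + 0.0036 = 0.3530
B = 1 / 0.3530 = 2.83286
Bₛ = (B − 1)/(n − 1) = (2.83286 − 1)/(6 − 1) = 1.83286/5 = 0.36657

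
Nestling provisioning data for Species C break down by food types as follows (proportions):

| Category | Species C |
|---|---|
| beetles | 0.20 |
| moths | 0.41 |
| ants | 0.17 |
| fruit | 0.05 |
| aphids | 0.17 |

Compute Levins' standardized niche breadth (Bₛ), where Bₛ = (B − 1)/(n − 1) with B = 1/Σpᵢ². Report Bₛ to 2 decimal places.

Σpᵢ² = 0.20² + 0.41² + 0.17² + 0.05² + 0.17² = 0.0400 + 0.1681 + 0.0289 + 0.0025 + 0.0289 = 0.2684
B = 1 / 0.2684 = 3.7258
Bₛ = (B − 1)/(n − 1) = (3.7258 − 1)/(5 − 1) = 2.7258/4 = 0.6815

0.68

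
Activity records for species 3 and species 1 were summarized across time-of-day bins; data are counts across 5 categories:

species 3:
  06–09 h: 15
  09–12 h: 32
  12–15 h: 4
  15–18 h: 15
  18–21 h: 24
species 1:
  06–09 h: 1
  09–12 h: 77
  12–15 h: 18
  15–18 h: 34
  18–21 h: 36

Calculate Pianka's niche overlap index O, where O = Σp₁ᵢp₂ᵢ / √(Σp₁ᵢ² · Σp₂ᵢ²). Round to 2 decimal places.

0.93

Proportions for species 3 (n=90): 15/90=0.1667, 32/90=0.3556, 4/90=0.0444, 15/90=0.1667, 24/90=0.2667
Proportions for species 1 (n=166): 1/166=0.0060, 77/166=0.4639, 18/166=0.1084, 34/166=0.2048, 36/166=0.2169
Σ p₁ᵢp₂ᵢ = 0.001000 + 0.164963 + 0.004813 + 0.034140 + 0.057847 = 0.262763
Σp_1ᵢ² = 0.1667² + 0.3556² + 0.0444² + 0.1667² + 0.2667² = 0.027789 + 0.126451 + 0.001971 + 0.027789 + 0.071129 = 0.255129
Σp_2ᵢ² = 0.0060² + 0.4639² + 0.1084² + 0.2048² + 0.2169² = 0.000036 + 0.215203 + 0.011751 + 0.041943 + 0.047046 = 0.315979
O = 0.262763 / √(0.255129 × 0.315979) = 0.262763 / 0.2839285 = 0.9255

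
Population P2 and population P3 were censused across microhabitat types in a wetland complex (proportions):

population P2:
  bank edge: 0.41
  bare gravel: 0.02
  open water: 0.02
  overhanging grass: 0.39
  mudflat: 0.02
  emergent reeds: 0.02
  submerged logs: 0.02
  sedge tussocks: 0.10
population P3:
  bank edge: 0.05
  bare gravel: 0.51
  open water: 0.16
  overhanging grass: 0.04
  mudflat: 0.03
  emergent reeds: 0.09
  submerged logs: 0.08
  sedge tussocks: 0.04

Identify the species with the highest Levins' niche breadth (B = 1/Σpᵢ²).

Σp_P2ᵢ² = 0.41² + 0.02² + 0.02² + 0.39² + 0.02² + 0.02² + 0.02² + 0.10² = 0.1681 + 0.0004 + 0.0004 + 0.1521 + 0.0004 + 0.0004 + 0.0004 + 0.0100 = 0.3322
B_P2 = 1 / 0.3322 = 3.0102
Σp_P3ᵢ² = 0.05² + 0.51² + 0.16² + 0.04² + 0.03² + 0.09² + 0.08² + 0.04² = 0.0025 + 0.2601 + 0.0256 + 0.0016 + 0.0009 + 0.0081 + 0.0064 + 0.0016 = 0.3068
B_P3 = 1 / 0.3068 = 3.2595
Highest B → broadest niche (most generalist): population P3 (B = 3.26).

population P3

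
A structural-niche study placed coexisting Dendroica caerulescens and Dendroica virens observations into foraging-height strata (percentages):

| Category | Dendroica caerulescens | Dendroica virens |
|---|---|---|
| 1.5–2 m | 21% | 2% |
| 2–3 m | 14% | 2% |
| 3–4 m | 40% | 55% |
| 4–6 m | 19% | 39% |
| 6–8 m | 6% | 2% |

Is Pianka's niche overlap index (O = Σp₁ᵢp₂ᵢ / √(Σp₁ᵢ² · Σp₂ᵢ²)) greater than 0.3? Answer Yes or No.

Yes

Convert percentages to proportions (divide by 100).
Σ p₁ᵢp₂ᵢ = 0.0042 + 0.0028 + 0.2200 + 0.0741 + 0.0012 = 0.3023
Σp_1ᵢ² = 0.21² + 0.14² + 0.40² + 0.19² + 0.06² = 0.0441 + 0.0196 + 0.1600 + 0.0361 + 0.0036 = 0.2634
Σp_2ᵢ² = 0.02² + 0.02² + 0.55² + 0.39² + 0.02² = 0.0004 + 0.0004 + 0.3025 + 0.1521 + 0.0004 = 0.4558
O = 0.3023 / √(0.2634 × 0.4558) = 0.3023 / 0.34649 = 0.8725
O = 0.8725 > 0.3 → Yes.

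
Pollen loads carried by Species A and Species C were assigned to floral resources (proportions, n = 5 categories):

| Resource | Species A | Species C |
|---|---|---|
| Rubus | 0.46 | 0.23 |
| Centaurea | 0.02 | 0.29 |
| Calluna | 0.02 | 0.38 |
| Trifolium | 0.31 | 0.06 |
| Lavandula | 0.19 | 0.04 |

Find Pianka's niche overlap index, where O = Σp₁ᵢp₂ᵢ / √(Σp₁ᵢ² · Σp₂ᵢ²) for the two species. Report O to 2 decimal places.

Σ p₁ᵢp₂ᵢ = 0.1058 + 0.0058 + 0.0076 + 0.0186 + 0.0076 = 0.1454
Σp_1ᵢ² = 0.46² + 0.02² + 0.02² + 0.31² + 0.19² = 0.2116 + 0.0004 + 0.0004 + 0.0961 + 0.0361 = 0.3446
Σp_2ᵢ² = 0.23² + 0.29² + 0.38² + 0.06² + 0.04² = 0.0529 + 0.0841 + 0.1444 + 0.0036 + 0.0016 = 0.2866
O = 0.1454 / √(0.3446 × 0.2866) = 0.1454 / 0.31426 = 0.4627

0.46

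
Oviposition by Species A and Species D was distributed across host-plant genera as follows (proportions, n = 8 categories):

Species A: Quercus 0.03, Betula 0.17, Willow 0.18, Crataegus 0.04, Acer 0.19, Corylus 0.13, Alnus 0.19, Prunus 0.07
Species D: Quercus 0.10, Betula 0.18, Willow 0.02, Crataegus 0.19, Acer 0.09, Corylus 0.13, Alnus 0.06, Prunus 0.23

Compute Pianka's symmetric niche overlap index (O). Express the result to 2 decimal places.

Σ p₁ᵢp₂ᵢ = 0.0030 + 0.0306 + 0.0036 + 0.0076 + 0.0171 + 0.0169 + 0.0114 + 0.0161 = 0.1063
Σp_1ᵢ² = 0.03² + 0.17² + 0.18² + 0.04² + 0.19² + 0.13² + 0.19² + 0.07² = 0.0009 + 0.0289 + 0.0324 + 0.0016 + 0.0361 + 0.0169 + 0.0361 + 0.0049 = 0.1578
Σp_2ᵢ² = 0.10² + 0.18² + 0.02² + 0.19² + 0.09² + 0.13² + 0.06² + 0.23² = 0.0100 + 0.0324 + 0.0004 + 0.0361 + 0.0081 + 0.0169 + 0.0036 + 0.0529 = 0.1604
O = 0.1063 / √(0.1578 × 0.1604) = 0.1063 / 0.15909 = 0.6682

0.67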